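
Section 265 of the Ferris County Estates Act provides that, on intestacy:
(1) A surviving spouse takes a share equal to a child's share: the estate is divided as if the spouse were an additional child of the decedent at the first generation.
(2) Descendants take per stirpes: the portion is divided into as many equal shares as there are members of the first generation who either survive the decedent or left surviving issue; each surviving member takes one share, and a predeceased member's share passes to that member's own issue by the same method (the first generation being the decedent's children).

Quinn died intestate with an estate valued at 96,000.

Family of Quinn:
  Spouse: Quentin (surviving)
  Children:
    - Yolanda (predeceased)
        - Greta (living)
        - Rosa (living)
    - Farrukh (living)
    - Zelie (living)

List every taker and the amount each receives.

The spouse counts as an additional share at the children's level, so there are 4 primary shares of 24,000. Quentin takes one such share (24,000).
The children's combined portion (72,000) is divided into 3 shares of 24,000: Farrukh and Zelie each take 24,000; Yolanda's 24,000 share passes to Yolanda's issue.
Yolanda's share (24,000) is divided into 2 shares of 12,000: Greta and Rosa each take 12,000.

Quentin: 24,000; Greta: 12,000; Rosa: 12,000; Farrukh: 24,000; Zelie: 24,000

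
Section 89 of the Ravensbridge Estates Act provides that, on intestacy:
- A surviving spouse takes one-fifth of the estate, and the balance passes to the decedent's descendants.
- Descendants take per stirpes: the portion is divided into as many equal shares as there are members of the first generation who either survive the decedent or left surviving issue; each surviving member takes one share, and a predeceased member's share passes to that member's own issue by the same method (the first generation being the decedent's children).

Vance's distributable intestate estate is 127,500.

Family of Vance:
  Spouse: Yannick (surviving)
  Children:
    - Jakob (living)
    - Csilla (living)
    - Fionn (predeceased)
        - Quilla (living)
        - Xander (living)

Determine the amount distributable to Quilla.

Yannick takes one-fifth of 127,500 = 25,500. The remaining 102,000 passes to the descendants.
The descendants' portion (102,000) is divided into 3 shares of 34,000: Jakob and Csilla each take 34,000; Fionn's 34,000 share passes to Fionn's issue.
Fionn's share (34,000) is divided into 2 shares of 17,000: Quilla and Xander each take 17,000.

Quilla receives 17,000.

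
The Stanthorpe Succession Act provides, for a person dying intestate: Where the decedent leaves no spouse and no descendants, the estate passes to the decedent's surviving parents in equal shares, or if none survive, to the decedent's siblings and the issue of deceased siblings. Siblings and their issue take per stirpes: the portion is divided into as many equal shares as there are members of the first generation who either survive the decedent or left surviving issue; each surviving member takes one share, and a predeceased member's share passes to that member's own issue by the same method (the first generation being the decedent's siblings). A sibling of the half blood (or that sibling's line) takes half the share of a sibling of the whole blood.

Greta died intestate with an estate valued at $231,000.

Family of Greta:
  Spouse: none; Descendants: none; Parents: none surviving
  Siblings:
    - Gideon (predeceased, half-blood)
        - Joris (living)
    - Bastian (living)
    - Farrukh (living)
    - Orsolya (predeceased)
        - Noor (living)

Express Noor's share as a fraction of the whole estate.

Noor receives 2/7 of the estate.

The entire $231,000 passes to the siblings and their issue.
Counting each half-blood sibling's line as half a unit, there are 7/2 units in $231,000, so one unit is $66,000. Whole-blood lines (Bastian, Farrukh, and Orsolya) take $66,000 each; half-blood lines (Gideon) take $33,000 each.
Gideon's share ($33,000) passes entirely to Joris.
Orsolya's share ($66,000) passes entirely to Noor.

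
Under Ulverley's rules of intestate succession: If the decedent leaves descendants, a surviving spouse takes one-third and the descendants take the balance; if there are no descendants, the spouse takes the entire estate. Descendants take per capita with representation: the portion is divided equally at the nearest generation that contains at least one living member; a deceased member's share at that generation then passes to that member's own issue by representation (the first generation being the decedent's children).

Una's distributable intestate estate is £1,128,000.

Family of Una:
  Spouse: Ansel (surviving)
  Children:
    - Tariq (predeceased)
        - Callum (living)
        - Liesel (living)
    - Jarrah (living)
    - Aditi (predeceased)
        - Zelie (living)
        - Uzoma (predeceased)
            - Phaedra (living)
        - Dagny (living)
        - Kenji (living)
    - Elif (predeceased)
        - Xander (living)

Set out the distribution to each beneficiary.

Ansel: £376,000; Callum: £94,000; Liesel: £94,000; Jarrah: £188,000; Zelie: £47,000; Phaedra: £47,000; Dagny: £47,000; Kenji: £47,000; Xander: £188,000

Ansel takes one-third of £1,128,000 = £376,000. The remaining £752,000 passes to the descendants.
The descendants' portion (£752,000) is divided into 4 shares of £188,000: Jarrah takes £188,000; Tariq's £188,000 share passes to Tariq's issue; Aditi's £188,000 share passes to Aditi's issue; Elif's £188,000 share passes to Elif's issue.
Tariq's share (£188,000) is divided into 2 shares of £94,000: Callum and Liesel each take £94,000.
Aditi's share (£188,000) is divided into 4 shares of £47,000: Zelie, Dagny, and Kenji each take £47,000; Uzoma's £47,000 share passes to Uzoma's issue.
Uzoma's share (£47,000) passes entirely to Phaedra.
Elif's share (£188,000) passes entirely to Xander.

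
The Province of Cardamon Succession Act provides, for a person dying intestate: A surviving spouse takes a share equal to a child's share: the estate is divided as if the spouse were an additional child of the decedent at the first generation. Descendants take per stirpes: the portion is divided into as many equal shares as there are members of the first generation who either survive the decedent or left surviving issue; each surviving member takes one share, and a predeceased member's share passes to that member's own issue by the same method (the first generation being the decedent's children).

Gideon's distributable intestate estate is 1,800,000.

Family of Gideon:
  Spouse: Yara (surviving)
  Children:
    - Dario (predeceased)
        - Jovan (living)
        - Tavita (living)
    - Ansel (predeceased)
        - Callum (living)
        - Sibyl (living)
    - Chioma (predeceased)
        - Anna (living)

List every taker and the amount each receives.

The spouse counts as an additional share at the children's level, so there are 4 primary shares of 450,000. Yara takes one such share (450,000).
The children's combined portion (1,350,000) is divided into 3 shares of 450,000: Dario's 450,000 share passes to Dario's issue; Ansel's 450,000 share passes to Ansel's issue; Chioma's 450,000 share passes to Chioma's issue.
Dario's share (450,000) is divided into 2 shares of 225,000: Jovan and Tavita each take 225,000.
Ansel's share (450,000) is divided into 2 shares of 225,000: Callum and Sibyl each take 225,000.
Chioma's share (450,000) passes entirely to Anna.

Yara: 450,000; Jovan: 225,000; Tavita: 225,000; Callum: 225,000; Sibyl: 225,000; Anna: 450,000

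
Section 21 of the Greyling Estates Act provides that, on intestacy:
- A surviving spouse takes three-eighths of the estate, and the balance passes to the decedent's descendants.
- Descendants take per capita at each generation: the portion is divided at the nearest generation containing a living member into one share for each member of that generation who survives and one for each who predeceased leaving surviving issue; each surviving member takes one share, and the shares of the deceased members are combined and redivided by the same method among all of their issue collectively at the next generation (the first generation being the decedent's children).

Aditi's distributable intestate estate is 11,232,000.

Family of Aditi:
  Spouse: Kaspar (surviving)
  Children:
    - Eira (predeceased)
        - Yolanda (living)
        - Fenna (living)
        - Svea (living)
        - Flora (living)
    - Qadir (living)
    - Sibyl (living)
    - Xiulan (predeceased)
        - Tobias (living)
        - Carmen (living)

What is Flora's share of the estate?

Flora receives 585,000.

Kaspar takes three-eighths of 11,232,000 = 4,212,000. The remaining 7,020,000 passes to the descendants.
The descendants' portion (7,020,000) is divided at the children's generation into 4 shares of 1,755,000. Qadir and Sibyl each take 1,755,000. The 2 shares of the deceased (Eira and Xiulan) are combined into a pool of 3,510,000.
That pool (3,510,000) is divided at the grandchildren's generation equally among Yolanda, Fenna, Svea, Flora, Tobias, and Carmen: 585,000 each.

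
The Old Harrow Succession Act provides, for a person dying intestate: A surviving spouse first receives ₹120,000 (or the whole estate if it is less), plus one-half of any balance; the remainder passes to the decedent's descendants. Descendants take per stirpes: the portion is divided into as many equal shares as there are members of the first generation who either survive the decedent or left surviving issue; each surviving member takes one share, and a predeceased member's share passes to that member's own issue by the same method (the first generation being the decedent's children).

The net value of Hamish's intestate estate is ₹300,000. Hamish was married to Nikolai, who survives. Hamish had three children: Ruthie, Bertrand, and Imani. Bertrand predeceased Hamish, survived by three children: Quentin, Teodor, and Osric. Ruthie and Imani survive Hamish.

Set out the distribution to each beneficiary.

Nikolai: ₹210,000; Ruthie: ₹30,000; Quentin: ₹10,000; Teodor: ₹10,000; Osric: ₹10,000; Imani: ₹30,000

Nikolai first takes ₹120,000, leaving a balance of ₹180,000. Nikolai then takes one-half of the balance (₹90,000), for a total of ₹210,000. The remaining ₹90,000 passes to the descendants.
The descendants' portion (₹90,000) is divided into 3 shares of ₹30,000: Ruthie and Imani each take ₹30,000; Bertrand's ₹30,000 share passes to Bertrand's issue.
Bertrand's share (₹30,000) is divided into 3 shares of ₹10,000: Quentin, Teodor, and Osric each take ₹10,000.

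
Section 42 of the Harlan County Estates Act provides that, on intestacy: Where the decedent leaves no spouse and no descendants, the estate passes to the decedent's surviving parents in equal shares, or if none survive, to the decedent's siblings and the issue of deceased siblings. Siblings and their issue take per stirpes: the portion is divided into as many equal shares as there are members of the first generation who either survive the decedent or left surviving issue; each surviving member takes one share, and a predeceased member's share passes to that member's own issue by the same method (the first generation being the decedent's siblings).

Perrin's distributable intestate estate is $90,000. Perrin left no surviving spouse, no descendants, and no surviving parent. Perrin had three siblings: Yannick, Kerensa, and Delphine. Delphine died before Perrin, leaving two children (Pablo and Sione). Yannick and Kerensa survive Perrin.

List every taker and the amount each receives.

Yannick: $30,000; Kerensa: $30,000; Pablo: $15,000; Sione: $15,000

The entire $90,000 passes to the siblings and their issue.
That amount ($90,000) is divided into 3 shares of $30,000: Yannick and Kerensa each take $30,000; Delphine's $30,000 share passes to Delphine's issue.
Delphine's share ($30,000) is divided into 2 shares of $15,000: Pablo and Sione each take $15,000.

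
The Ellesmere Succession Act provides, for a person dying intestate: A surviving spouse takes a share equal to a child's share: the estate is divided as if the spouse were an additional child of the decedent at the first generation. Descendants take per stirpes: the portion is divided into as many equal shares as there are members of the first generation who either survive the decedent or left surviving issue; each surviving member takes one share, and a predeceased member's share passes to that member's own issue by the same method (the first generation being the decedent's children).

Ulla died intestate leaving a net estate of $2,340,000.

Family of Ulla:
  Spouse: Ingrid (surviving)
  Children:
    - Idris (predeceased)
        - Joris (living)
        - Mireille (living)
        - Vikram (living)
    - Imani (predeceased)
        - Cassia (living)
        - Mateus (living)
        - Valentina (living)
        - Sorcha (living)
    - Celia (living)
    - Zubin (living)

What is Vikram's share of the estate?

Vikram receives $156,000.

The spouse counts as an additional share at the children's level, so there are 5 primary shares of $468,000. Ingrid takes one such share ($468,000).
The children's combined portion ($1,872,000) is divided into 4 shares of $468,000: Celia and Zubin each take $468,000; Idris's $468,000 share passes to Idris's issue; Imani's $468,000 share passes to Imani's issue.
Idris's share ($468,000) is divided into 3 shares of $156,000: Joris, Mireille, and Vikram each take $156,000.
Imani's share ($468,000) is divided into 4 shares of $117,000: Cassia, Mateus, Valentina, and Sorcha each take $117,000.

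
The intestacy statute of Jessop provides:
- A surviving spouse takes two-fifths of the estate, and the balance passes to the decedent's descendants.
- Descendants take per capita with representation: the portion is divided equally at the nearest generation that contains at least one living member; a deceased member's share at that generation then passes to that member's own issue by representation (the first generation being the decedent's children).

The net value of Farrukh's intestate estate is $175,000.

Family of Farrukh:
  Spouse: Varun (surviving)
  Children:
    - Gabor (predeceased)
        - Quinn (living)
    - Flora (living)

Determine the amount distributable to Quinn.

Quinn receives $52,500.

Varun takes two-fifths of $175,000 = $70,000. The remaining $105,000 passes to the descendants.
The descendants' portion ($105,000) is divided into 2 shares of $52,500: Flora takes $52,500; Gabor's $52,500 share passes to Gabor's issue.
Gabor's share ($52,500) passes entirely to Quinn.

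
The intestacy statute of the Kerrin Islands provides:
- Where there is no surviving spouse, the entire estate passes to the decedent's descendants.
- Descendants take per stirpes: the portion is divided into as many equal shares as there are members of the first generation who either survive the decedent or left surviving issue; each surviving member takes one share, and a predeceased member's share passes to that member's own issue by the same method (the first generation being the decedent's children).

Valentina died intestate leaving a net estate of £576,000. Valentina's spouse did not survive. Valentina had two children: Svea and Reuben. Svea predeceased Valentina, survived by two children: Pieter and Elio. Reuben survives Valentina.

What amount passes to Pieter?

Pieter receives £144,000.

The entire £576,000 passes to the descendants.
That amount (£576,000) is divided into 2 shares of £288,000: Reuben takes £288,000; Svea's £288,000 share passes to Svea's issue.
Svea's share (£288,000) is divided into 2 shares of £144,000: Pieter and Elio each take £144,000.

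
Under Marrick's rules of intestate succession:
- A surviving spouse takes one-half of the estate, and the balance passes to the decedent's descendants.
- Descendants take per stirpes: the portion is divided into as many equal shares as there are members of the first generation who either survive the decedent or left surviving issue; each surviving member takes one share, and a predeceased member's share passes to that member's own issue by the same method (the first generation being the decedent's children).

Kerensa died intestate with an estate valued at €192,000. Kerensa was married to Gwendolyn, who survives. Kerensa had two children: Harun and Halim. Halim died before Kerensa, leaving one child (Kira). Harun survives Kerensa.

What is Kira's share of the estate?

Gwendolyn takes one-half of €192,000 = €96,000. The remaining €96,000 passes to the descendants.
The descendants' portion (€96,000) is divided into 2 shares of €48,000: Harun takes €48,000; Halim's €48,000 share passes to Halim's issue.
Halim's share (€48,000) passes entirely to Kira.

Kira receives €48,000.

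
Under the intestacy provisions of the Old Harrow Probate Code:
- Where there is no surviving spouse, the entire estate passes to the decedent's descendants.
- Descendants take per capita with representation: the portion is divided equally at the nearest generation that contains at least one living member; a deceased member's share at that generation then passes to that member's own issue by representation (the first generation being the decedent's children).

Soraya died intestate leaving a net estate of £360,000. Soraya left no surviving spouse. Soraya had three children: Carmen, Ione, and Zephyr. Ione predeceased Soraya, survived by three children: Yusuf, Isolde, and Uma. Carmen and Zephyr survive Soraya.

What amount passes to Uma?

The entire £360,000 passes to the descendants.
That amount (£360,000) is divided into 3 shares of £120,000: Carmen and Zephyr each take £120,000; Ione's £120,000 share passes to Ione's issue.
Ione's share (£120,000) is divided into 3 shares of £40,000: Yusuf, Isolde, and Uma each take £40,000.

Uma receives £40,000.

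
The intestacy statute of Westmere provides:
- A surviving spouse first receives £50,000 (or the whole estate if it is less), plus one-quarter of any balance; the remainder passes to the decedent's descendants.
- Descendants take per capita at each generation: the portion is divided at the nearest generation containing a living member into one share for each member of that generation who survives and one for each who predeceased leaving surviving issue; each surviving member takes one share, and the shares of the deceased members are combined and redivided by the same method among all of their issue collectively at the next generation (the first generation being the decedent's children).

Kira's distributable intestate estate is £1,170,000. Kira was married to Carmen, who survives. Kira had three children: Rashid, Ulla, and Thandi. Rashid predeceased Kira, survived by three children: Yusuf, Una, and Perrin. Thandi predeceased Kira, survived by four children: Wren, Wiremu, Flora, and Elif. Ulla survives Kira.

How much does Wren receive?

Wren receives £80,000.

Carmen first takes £50,000, leaving a balance of £1,120,000. Carmen then takes one-quarter of the balance (£280,000), for a total of £330,000. The remaining £840,000 passes to the descendants.
The descendants' portion (£840,000) is divided at the children's generation into 3 shares of £280,000. Ulla takes £280,000. The 2 shares of the deceased (Rashid and Thandi) are combined into a pool of £560,000.
That pool (£560,000) is divided at the grandchildren's generation equally among Yusuf, Una, Perrin, Wren, Wiremu, Flora, and Elif: £80,000 each.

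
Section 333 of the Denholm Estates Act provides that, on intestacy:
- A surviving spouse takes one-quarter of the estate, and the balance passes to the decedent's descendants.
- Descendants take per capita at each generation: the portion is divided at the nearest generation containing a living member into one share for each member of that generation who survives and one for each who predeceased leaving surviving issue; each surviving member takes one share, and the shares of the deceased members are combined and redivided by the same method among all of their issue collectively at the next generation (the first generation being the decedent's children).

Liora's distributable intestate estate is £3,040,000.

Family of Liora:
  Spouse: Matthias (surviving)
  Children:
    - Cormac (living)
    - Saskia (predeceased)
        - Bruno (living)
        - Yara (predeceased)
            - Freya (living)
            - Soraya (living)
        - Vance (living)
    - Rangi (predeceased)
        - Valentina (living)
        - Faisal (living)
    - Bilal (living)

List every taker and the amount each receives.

Matthias takes one-quarter of £3,040,000 = £760,000. The remaining £2,280,000 passes to the descendants.
The descendants' portion (£2,280,000) is divided at the children's generation into 4 shares of £570,000. Cormac and Bilal each take £570,000. The 2 shares of the deceased (Saskia and Rangi) are combined into a pool of £1,140,000.
That pool (£1,140,000) is divided at the grandchildren's generation into 5 shares of £228,000. Bruno, Vance, Valentina, and Faisal each take £228,000. The remaining share for the deceased Yara (£228,000) is carried to the next generation.
That pool (£228,000) is divided at the great-grandchildren's generation equally among Freya and Soraya: £114,000 each.

Matthias: £760,000; Cormac: £570,000; Bruno: £228,000; Freya: £114,000; Soraya: £114,000; Vance: £228,000; Valentina: £228,000; Faisal: £228,000; Bilal: £570,000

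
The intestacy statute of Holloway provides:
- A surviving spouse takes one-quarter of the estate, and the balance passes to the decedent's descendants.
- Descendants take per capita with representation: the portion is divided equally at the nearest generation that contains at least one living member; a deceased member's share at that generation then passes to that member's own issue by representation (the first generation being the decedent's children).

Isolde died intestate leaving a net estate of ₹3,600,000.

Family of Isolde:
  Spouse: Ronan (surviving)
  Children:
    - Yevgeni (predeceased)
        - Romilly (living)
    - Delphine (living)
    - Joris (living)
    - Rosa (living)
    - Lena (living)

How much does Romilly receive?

Ronan takes one-quarter of ₹3,600,000 = ₹900,000. The remaining ₹2,700,000 passes to the descendants.
The descendants' portion (₹2,700,000) is divided into 5 shares of ₹540,000: Delphine, Joris, Rosa, and Lena each take ₹540,000; Yevgeni's ₹540,000 share passes to Yevgeni's issue.
Yevgeni's share (₹540,000) passes entirely to Romilly.

Romilly receives ₹540,000.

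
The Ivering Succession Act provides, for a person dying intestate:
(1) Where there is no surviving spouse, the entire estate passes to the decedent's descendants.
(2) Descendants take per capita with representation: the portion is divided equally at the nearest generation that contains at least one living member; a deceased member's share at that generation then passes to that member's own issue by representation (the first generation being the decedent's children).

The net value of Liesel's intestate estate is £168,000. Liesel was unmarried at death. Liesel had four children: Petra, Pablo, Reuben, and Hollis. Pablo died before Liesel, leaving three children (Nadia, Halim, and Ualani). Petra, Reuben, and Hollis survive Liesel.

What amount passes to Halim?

The entire £168,000 passes to the descendants.
That amount (£168,000) is divided into 4 shares of £42,000: Petra, Reuben, and Hollis each take £42,000; Pablo's £42,000 share passes to Pablo's issue.
Pablo's share (£42,000) is divided into 3 shares of £14,000: Nadia, Halim, and Ualani each take £14,000.

Halim receives £14,000.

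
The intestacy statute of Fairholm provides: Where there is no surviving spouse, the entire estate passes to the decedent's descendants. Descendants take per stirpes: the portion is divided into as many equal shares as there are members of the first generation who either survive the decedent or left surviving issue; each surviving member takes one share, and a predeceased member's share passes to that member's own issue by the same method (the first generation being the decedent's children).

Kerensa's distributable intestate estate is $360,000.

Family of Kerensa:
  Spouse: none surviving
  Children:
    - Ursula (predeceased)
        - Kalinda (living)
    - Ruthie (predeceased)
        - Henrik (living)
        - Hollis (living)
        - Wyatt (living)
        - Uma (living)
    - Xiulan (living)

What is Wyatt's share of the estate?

Wyatt receives $30,000.

The entire $360,000 passes to the descendants.
That amount ($360,000) is divided into 3 shares of $120,000: Xiulan takes $120,000; Ursula's $120,000 share passes to Ursula's issue; Ruthie's $120,000 share passes to Ruthie's issue.
Ursula's share ($120,000) passes entirely to Kalinda.
Ruthie's share ($120,000) is divided into 4 shares of $30,000: Henrik, Hollis, Wyatt, and Uma each take $30,000.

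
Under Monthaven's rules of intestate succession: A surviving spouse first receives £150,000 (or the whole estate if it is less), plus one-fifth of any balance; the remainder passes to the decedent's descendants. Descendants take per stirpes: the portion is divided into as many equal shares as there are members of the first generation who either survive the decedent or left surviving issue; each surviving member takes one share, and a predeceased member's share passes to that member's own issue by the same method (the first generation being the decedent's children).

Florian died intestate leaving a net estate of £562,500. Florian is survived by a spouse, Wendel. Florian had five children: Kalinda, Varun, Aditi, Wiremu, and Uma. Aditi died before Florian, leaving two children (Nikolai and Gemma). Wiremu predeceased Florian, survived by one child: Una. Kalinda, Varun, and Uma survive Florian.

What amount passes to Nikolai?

Nikolai receives £33,000.

Wendel first takes £150,000, leaving a balance of £412,500. Wendel then takes one-fifth of the balance (£82,500), for a total of £232,500. The remaining £330,000 passes to the descendants.
The descendants' portion (£330,000) is divided into 5 shares of £66,000: Kalinda, Varun, and Uma each take £66,000; Aditi's £66,000 share passes to Aditi's issue; Wiremu's £66,000 share passes to Wiremu's issue.
Aditi's share (£66,000) is divided into 2 shares of £33,000: Nikolai and Gemma each take £33,000.
Wiremu's share (£66,000) passes entirely to Una.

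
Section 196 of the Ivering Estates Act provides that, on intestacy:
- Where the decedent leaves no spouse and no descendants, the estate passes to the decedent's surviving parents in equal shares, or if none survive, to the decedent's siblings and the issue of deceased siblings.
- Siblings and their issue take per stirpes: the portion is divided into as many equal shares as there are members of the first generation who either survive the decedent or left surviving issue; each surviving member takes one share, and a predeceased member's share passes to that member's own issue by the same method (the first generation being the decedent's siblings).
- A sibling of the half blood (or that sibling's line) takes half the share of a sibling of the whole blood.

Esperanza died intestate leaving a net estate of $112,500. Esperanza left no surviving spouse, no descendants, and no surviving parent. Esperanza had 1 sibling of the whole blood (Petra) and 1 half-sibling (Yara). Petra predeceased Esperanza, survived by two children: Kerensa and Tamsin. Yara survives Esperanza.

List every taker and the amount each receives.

Yara: $37,500; Kerensa: $37,500; Tamsin: $37,500

The entire $112,500 passes to the siblings and their issue.
Counting each half-blood sibling's line as half a unit, there are 3/2 units in $112,500, so one unit is $75,000. Whole-blood lines (Petra) take $75,000 each; half-blood lines (Yara) take $37,500 each.
Petra's share ($75,000) is divided into 2 shares of $37,500: Kerensa and Tamsin each take $37,500.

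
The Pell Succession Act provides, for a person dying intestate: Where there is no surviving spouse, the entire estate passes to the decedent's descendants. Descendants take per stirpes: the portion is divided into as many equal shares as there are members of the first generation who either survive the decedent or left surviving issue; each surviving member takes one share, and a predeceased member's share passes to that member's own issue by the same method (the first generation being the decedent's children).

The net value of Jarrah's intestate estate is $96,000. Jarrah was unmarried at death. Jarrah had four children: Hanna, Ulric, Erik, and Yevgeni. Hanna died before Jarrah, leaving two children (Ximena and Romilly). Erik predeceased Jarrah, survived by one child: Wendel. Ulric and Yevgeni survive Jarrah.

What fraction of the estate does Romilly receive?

Romilly receives 1/8 of the estate.

The entire $96,000 passes to the descendants.
That amount ($96,000) is divided into 4 shares of $24,000: Ulric and Yevgeni each take $24,000; Hanna's $24,000 share passes to Hanna's issue; Erik's $24,000 share passes to Erik's issue.
Hanna's share ($24,000) is divided into 2 shares of $12,000: Ximena and Romilly each take $12,000.
Erik's share ($24,000) passes entirely to Wendel.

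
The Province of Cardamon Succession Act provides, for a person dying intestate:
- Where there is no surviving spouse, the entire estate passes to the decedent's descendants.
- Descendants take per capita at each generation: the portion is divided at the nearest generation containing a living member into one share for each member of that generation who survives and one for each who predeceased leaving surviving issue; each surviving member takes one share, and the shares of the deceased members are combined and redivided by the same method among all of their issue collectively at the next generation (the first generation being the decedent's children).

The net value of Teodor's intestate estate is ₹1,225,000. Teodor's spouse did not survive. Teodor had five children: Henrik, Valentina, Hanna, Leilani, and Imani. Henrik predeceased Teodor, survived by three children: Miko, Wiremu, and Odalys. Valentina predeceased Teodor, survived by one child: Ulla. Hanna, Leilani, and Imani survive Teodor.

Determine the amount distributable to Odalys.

Odalys receives ₹122,500.

The entire ₹1,225,000 passes to the descendants.
That amount (₹1,225,000) is divided at the children's generation into 5 shares of ₹245,000. Hanna, Leilani, and Imani each take ₹245,000. The 2 shares of the deceased (Henrik and Valentina) are combined into a pool of ₹490,000.
That pool (₹490,000) is divided at the grandchildren's generation equally among Miko, Wiremu, Odalys, and Ulla: ₹122,500 each.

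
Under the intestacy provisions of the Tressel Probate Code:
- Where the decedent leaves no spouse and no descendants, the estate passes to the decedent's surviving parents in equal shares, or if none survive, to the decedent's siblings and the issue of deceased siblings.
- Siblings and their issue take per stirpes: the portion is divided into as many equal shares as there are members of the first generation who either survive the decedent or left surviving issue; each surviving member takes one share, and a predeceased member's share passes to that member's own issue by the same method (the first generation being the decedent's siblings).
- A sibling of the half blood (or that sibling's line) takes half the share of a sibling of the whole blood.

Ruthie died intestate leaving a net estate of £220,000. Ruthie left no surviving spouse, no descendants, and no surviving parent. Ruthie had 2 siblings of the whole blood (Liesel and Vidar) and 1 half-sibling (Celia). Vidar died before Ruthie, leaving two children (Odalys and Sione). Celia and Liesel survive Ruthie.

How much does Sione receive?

Sione receives £44,000.

The entire £220,000 passes to the siblings and their issue.
Counting each half-blood sibling's line as half a unit, there are 5/2 units in £220,000, so one unit is £88,000. Whole-blood lines (Liesel and Vidar) take £88,000 each; half-blood lines (Celia) take £44,000 each.
Vidar's share (£88,000) is divided into 2 shares of £44,000: Odalys and Sione each take £44,000.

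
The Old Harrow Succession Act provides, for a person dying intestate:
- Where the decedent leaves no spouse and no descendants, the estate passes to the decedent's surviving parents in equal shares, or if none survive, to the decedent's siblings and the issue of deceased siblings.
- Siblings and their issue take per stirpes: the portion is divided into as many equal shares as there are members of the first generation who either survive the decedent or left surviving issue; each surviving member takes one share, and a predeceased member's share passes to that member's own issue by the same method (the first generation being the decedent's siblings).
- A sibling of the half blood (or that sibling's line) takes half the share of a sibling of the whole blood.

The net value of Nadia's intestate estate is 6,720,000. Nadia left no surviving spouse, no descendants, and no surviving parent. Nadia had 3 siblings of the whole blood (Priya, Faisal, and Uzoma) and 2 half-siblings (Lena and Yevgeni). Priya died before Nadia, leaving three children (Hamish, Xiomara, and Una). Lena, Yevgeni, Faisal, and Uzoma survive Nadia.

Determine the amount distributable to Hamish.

Hamish receives 560,000.

The entire 6,720,000 passes to the siblings and their issue.
Counting each half-blood sibling's line as half a unit, there are 4 units in 6,720,000, so one unit is 1,680,000. Whole-blood lines (Priya, Faisal, and Uzoma) take 1,680,000 each; half-blood lines (Lena and Yevgeni) take 840,000 each.
Priya's share (1,680,000) is divided into 3 shares of 560,000: Hamish, Xiomara, and Una each take 560,000.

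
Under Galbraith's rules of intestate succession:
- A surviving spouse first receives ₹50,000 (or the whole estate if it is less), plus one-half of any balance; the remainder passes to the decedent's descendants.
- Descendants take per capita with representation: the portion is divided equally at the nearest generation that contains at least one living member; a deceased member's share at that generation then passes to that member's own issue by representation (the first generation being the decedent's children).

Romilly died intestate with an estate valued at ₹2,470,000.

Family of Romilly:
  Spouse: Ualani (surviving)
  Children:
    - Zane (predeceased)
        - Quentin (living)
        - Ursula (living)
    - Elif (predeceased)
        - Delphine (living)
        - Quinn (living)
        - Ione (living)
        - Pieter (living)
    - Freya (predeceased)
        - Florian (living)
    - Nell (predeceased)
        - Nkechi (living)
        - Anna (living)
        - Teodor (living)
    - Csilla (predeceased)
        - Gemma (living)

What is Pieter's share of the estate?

Pieter receives ₹110,000.

Ualani first takes ₹50,000, leaving a balance of ₹2,420,000. Ualani then takes one-half of the balance (₹1,210,000), for a total of ₹1,260,000. The remaining ₹1,210,000 passes to the descendants.
No child survives, so the initial division is made at the grandchildren's generation.
The descendants' portion (₹1,210,000) is divided into 11 shares of ₹110,000: Quentin, Ursula, Delphine, Quinn, Ione, Pieter, Florian, Nkechi, Anna, Teodor, and Gemma each take ₹110,000.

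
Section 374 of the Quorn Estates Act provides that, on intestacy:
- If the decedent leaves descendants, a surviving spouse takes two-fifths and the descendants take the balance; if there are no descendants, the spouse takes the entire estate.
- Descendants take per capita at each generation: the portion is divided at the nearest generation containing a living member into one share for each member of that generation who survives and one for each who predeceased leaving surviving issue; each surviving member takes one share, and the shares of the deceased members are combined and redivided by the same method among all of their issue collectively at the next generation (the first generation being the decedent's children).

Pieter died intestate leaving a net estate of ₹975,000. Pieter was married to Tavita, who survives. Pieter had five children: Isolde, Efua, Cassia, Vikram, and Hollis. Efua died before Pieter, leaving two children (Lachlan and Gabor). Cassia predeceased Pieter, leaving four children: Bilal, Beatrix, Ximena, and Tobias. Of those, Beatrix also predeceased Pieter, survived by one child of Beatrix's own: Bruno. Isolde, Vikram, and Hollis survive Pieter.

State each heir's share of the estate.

Tavita: ₹390,000; Isolde: ₹117,000; Lachlan: ₹39,000; Gabor: ₹39,000; Bilal: ₹39,000; Bruno: ₹39,000; Ximena: ₹39,000; Tobias: ₹39,000; Vikram: ₹117,000; Hollis: ₹117,000

Tavita takes two-fifths of ₹975,000 = ₹390,000. The remaining ₹585,000 passes to the descendants.
The descendants' portion (₹585,000) is divided at the children's generation into 5 shares of ₹117,000. Isolde, Vikram, and Hollis each take ₹117,000. The 2 shares of the deceased (Efua and Cassia) are combined into a pool of ₹234,000.
That pool (₹234,000) is divided at the grandchildren's generation into 6 shares of ₹39,000. Lachlan, Gabor, Bilal, Ximena, and Tobias each take ₹39,000. The remaining share for the deceased Beatrix (₹39,000) is carried to the next generation.
That pool (₹39,000) passes entirely to Bruno, the sole taker at the great-grandchildren's generation.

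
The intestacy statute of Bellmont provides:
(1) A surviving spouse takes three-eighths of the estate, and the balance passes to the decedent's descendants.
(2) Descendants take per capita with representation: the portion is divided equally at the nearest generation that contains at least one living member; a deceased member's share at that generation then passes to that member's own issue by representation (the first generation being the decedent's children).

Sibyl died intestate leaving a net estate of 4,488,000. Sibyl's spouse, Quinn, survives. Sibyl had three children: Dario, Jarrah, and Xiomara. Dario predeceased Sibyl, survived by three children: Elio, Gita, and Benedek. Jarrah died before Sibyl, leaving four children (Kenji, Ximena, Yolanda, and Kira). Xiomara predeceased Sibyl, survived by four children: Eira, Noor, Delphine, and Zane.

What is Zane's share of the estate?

Quinn takes three-eighths of 4,488,000 = 1,683,000. The remaining 2,805,000 passes to the descendants.
No child survives, so the initial division is made at the grandchildren's generation.
The descendants' portion (2,805,000) is divided into 11 shares of 255,000: Elio, Gita, Benedek, Kenji, Ximena, Yolanda, Kira, Eira, Noor, Delphine, and Zane each take 255,000.

Zane receives 255,000.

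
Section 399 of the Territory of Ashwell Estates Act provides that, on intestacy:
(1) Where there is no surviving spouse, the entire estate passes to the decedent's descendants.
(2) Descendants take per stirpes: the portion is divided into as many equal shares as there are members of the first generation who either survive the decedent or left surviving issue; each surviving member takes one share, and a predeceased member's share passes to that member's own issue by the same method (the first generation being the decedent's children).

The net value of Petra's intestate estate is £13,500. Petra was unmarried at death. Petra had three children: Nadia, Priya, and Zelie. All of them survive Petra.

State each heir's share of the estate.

Nadia: £4,500; Priya: £4,500; Zelie: £4,500

The entire £13,500 passes to the descendants.
That amount (£13,500) is divided into 3 shares of £4,500: Nadia, Priya, and Zelie each take £4,500.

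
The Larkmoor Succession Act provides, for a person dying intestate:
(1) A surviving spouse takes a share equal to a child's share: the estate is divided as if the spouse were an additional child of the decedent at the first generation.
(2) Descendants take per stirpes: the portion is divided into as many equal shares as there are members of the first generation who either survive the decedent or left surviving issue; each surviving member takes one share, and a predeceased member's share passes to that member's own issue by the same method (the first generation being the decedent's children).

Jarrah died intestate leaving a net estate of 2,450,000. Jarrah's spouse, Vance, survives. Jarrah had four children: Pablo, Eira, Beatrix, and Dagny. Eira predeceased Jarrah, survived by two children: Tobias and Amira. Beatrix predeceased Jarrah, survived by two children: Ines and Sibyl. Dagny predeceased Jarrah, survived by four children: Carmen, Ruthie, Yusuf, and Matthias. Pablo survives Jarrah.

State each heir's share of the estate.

The spouse counts as an additional share at the children's level, so there are 5 primary shares of 490,000. Vance takes one such share (490,000).
The children's combined portion (1,960,000) is divided into 4 shares of 490,000: Pablo takes 490,000; Eira's 490,000 share passes to Eira's issue; Beatrix's 490,000 share passes to Beatrix's issue; Dagny's 490,000 share passes to Dagny's issue.
Eira's share (490,000) is divided into 2 shares of 245,000: Tobias and Amira each take 245,000.
Beatrix's share (490,000) is divided into 2 shares of 245,000: Ines and Sibyl each take 245,000.
Dagny's share (490,000) is divided into 4 shares of 122,500: Carmen, Ruthie, Yusuf, and Matthias each take 122,500.

Vance: 490,000; Pablo: 490,000; Tobias: 245,000; Amira: 245,000; Ines: 245,000; Sibyl: 245,000; Carmen: 122,500; Ruthie: 122,500; Yusuf: 122,500; Matthias: 122,500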